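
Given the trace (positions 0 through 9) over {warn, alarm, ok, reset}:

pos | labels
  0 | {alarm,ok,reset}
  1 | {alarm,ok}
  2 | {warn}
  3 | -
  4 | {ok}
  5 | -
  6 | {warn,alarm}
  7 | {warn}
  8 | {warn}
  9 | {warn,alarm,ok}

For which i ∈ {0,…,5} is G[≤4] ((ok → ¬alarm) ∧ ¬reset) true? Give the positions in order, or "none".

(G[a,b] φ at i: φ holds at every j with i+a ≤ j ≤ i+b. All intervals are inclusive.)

Evaluate at each i in [0,5]:
  i=0: ✗ (fails at j=0)
  i=1: ✗ (fails at j=1)
  i=2: ✓ (all of [2,6])
  i=3: ✓ (all of [3,7])
  i=4: ✓ (all of [4,8])
  i=5: ✗ (fails at j=9)

2, 3, 4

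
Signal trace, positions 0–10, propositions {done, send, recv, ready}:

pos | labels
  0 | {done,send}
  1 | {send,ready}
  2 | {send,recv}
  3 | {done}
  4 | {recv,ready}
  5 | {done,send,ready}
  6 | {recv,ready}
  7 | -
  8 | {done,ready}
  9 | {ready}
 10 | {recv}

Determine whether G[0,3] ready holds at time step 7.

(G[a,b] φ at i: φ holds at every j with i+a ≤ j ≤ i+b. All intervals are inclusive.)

False

Check ready at every j in [7,10]:
  j=7: false
  j=8: true
  j=9: true
  j=10: false
Fails at j=7 → formula fails.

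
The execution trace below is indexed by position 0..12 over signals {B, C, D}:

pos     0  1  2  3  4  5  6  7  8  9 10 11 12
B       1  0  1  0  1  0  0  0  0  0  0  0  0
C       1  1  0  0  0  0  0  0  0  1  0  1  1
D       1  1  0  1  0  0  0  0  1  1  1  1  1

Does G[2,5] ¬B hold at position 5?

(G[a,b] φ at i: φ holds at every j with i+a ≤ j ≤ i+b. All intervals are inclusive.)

Check ¬B at every j in [7,10]:
  j=7: true
  j=8: true
  j=9: true
  j=10: true
All positions satisfy it → formula holds.

True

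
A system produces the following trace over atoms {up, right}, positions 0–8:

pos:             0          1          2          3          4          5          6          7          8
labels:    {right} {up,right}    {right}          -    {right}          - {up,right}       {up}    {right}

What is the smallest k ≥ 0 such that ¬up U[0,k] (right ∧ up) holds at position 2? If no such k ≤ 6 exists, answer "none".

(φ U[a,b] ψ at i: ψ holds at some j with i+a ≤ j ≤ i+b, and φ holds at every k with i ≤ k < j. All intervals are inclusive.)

Need earliest j ≥ 2 with (right ∧ up), and ¬up at every k in [2,j-1].
  j=2: rhs fails.
  j=3: rhs fails.
  j=4: rhs fails.
  j=5: rhs fails.
  j=6: rhs holds; lhs holds on [2,5]. k = 4.

4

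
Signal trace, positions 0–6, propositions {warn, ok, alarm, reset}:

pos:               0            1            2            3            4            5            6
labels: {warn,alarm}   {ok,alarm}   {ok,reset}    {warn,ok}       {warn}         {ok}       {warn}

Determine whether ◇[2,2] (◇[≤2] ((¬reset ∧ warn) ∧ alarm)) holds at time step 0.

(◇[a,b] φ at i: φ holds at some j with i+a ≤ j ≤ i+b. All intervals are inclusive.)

Check ◇[≤2] ((¬reset ∧ warn) ∧ alarm) at each j in [2,2]:
  j=2: fails (none in [2,4])
No position in the window satisfies it → formula fails.

Does not hold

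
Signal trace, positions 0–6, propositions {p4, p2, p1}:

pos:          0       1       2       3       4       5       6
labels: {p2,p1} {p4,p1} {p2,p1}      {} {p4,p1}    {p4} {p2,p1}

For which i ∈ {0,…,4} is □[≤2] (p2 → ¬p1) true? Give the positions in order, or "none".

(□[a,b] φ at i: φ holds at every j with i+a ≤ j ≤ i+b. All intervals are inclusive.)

Evaluate at each i in [0,4]:
  i=0: ✗ (fails at j=0)
  i=1: ✗ (fails at j=2)
  i=2: ✗ (fails at j=2)
  i=3: ✓ (all of [3,5])
  i=4: ✗ (fails at j=6)

3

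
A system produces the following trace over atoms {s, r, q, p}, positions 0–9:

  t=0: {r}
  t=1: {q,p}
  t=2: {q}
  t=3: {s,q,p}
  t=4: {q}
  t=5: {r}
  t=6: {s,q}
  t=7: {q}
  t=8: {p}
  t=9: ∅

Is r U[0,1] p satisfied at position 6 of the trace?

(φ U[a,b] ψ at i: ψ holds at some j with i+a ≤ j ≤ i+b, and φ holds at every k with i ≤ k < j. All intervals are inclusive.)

Need some j in [6,7] with p, and r at every k in [6,j-1].
  j=6: p false.
  j=7: p false.
No j in the window works → until fails.

Does not hold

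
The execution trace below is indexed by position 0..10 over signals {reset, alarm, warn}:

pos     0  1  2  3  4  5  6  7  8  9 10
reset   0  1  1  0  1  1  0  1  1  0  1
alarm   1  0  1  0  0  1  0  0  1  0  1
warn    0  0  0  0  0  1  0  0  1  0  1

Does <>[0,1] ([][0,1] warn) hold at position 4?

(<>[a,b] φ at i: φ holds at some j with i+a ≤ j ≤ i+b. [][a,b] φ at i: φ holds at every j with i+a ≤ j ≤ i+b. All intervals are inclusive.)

No

Check [][0,1] warn at each j in [4,5]:
  j=4: fails at 4
  j=5: fails at 6
No position in the window satisfies it → formula fails.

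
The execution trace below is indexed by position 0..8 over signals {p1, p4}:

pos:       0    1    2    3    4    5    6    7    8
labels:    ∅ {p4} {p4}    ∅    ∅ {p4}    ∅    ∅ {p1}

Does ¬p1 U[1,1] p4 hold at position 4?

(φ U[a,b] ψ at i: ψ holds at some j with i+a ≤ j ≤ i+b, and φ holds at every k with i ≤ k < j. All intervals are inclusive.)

True

Need some j in [5,5] with p4, and ¬p1 at every k in [4,j-1].
  j=5: p4 holds; ¬p1 holds at every k in [4,4] → satisfied.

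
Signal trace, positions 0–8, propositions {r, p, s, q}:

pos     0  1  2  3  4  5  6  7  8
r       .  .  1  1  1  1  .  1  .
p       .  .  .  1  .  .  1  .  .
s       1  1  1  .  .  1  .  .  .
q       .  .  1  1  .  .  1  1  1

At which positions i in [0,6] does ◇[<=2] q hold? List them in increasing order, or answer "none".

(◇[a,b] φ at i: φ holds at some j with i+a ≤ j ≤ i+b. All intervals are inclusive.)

Evaluate at each i in [0,6]:
  i=0: ✓ (witness j=2)
  i=1: ✓ (witness j=2)
  i=2: ✓ (witness j=2)
  i=3: ✓ (witness j=3)
  i=4: ✓ (witness j=6)
  i=5: ✓ (witness j=6)
  i=6: ✓ (witness j=6)

0, 1, 2, 3, 4, 5, 6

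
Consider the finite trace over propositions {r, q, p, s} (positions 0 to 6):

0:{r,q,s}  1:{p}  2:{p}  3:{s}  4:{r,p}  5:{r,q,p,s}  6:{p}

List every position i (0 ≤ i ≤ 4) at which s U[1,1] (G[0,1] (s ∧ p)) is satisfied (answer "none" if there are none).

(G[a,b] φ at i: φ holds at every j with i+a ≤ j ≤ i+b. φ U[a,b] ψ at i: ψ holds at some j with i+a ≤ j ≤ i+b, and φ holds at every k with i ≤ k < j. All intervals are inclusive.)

Evaluate at each i in [0,4]:
  i=0: ✗ (no rhs in [1,1])
  i=1: ✗ (no rhs in [2,2])
  i=2: ✗ (no rhs in [3,3])
  i=3: ✗ (no rhs in [4,4])
  i=4: ✗ (no rhs in [5,5])

none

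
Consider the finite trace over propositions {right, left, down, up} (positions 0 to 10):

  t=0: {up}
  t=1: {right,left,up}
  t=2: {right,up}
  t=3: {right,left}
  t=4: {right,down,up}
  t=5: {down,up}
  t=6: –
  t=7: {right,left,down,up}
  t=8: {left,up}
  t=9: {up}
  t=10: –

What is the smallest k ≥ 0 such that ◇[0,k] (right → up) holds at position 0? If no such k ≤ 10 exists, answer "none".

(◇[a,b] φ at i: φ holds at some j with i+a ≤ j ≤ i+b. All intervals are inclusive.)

Scan j = 0,1,… for (right → up):
  j=0: holds
First hit at j=0, so smallest k = 0-0 = 0.

0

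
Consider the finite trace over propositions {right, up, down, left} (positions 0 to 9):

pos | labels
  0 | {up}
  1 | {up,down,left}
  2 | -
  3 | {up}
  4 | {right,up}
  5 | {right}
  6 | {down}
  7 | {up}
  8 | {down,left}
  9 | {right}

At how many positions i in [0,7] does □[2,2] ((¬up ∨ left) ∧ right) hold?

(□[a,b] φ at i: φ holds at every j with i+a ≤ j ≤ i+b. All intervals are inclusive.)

Evaluate at each i in [0,7]:
  i=0: ✗ (fails at j=2)
  i=1: ✗ (fails at j=3)
  i=2: ✗ (fails at j=4)
  i=3: ✓ (all of [5,5])
  i=4: ✗ (fails at j=6)
  i=5: ✗ (fails at j=7)
  i=6: ✗ (fails at j=8)
  i=7: ✓ (all of [9,9])
Positions where it holds: {3, 7} → 2.

2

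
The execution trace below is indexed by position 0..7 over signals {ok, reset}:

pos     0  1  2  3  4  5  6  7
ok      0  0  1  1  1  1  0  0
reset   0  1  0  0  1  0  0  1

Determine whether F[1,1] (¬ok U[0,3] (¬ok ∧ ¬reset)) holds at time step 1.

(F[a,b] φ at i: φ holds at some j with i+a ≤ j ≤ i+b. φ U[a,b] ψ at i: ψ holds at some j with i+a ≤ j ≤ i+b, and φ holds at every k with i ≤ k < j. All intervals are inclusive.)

Does not hold

Check (¬ok U[0,3] (¬ok ∧ ¬reset)) at each j in [2,2]:
  j=2: fails
No position in the window satisfies it → formula fails.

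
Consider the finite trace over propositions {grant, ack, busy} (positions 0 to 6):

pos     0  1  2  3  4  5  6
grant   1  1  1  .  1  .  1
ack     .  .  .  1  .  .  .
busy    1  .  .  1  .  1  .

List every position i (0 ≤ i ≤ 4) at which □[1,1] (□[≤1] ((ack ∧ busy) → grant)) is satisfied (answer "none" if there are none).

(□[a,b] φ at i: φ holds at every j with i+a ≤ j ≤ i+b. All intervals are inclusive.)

Evaluate at each i in [0,4]:
  i=0: ✓ (all of [1,1])
  i=1: ✗ (fails at j=2)
  i=2: ✗ (fails at j=3)
  i=3: ✓ (all of [4,4])
  i=4: ✓ (all of [5,5])

0, 3, 4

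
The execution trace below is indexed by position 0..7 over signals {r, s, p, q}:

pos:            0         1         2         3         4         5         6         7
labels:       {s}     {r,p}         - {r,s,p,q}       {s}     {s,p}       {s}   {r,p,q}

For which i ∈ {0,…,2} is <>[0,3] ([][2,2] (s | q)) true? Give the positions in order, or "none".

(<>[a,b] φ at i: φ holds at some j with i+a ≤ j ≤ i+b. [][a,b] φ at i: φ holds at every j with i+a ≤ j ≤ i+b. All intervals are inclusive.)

Evaluate at each i in [0,2]:
  i=0: ✓ (witness j=1)
  i=1: ✓ (witness j=1)
  i=2: ✓ (witness j=2)

0, 1, 2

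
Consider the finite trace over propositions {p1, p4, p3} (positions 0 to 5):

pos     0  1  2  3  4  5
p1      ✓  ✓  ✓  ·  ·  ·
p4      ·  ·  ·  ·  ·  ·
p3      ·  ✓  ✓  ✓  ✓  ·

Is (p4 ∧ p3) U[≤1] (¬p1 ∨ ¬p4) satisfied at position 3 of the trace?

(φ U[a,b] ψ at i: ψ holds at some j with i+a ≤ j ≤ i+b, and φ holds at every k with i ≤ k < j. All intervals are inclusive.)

Need some j in [3,4] with (¬p1 ∨ ¬p4), and (p4 ∧ p3) at every k in [3,j-1].
  j=3: (¬p1 ∨ ¬p4) holds; no prefix to check → satisfied.

Yes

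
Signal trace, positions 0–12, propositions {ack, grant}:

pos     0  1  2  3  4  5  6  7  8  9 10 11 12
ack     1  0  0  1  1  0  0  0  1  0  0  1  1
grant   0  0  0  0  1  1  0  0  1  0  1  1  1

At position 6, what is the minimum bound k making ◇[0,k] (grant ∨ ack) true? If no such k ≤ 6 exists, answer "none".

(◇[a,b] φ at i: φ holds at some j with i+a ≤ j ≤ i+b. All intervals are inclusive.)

2

Scan j = 6,7,… for (grant ∨ ack):
  j=6: fails
  j=7: fails
  j=8: holds
First hit at j=8, so smallest k = 8-6 = 2.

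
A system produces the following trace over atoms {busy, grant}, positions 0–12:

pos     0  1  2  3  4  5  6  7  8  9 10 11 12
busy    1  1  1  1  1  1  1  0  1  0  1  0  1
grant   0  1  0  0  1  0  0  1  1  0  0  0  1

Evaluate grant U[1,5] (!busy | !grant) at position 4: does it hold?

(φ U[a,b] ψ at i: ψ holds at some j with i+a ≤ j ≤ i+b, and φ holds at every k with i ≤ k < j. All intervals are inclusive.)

Need some j in [5,9] with (!busy | !grant), and grant at every k in [4,j-1].
  j=5: (!busy | !grant) holds; grant holds at every k in [4,4] → satisfied.

Holds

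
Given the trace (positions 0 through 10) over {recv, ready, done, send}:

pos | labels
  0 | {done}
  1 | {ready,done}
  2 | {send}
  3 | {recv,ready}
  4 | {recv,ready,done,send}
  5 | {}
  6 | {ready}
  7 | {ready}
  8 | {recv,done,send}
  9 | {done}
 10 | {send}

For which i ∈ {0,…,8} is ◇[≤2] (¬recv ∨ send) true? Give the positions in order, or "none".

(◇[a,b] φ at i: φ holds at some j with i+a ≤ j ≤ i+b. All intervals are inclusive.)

Evaluate at each i in [0,8]:
  i=0: ✓ (witness j=0)
  i=1: ✓ (witness j=1)
  i=2: ✓ (witness j=2)
  i=3: ✓ (witness j=4)
  i=4: ✓ (witness j=4)
  i=5: ✓ (witness j=5)
  i=6: ✓ (witness j=6)
  i=7: ✓ (witness j=7)
  i=8: ✓ (witness j=8)

0, 1, 2, 3, 4, 5, 6, 7, 8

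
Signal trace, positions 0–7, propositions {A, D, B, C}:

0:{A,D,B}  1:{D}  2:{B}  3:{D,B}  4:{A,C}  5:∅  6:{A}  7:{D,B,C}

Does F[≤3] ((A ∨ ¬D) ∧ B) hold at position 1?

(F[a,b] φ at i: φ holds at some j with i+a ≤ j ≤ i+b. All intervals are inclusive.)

Holds

Check ((A ∨ ¬D) ∧ B) at each j in [1,4]:
  j=1: false
  j=2: true
  j=3: false
  j=4: false
Found at j=2 → formula holds.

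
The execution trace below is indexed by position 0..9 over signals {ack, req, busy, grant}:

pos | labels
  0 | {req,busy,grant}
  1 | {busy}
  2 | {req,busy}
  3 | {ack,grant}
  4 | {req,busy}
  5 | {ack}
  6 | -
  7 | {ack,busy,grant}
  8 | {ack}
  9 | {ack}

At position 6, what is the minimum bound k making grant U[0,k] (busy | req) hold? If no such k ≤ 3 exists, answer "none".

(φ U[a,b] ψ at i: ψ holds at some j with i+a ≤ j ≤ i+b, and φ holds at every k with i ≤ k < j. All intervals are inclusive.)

Need earliest j ≥ 6 with (busy | req), and grant at every k in [6,j-1].
  j=6: rhs fails.
  j=7: rhs holds but lhs fails at k=6.
  j=8: rhs fails.
  j=9: rhs fails.
No witness within the range → none.

none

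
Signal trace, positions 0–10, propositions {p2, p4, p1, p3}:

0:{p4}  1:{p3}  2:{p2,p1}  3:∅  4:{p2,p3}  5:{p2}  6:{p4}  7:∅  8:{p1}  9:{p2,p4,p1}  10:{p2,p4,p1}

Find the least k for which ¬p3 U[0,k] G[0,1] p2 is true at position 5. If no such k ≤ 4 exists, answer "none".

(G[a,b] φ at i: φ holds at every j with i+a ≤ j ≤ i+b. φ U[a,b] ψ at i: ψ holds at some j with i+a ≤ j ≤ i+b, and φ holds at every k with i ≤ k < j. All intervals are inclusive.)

4

Need earliest j ≥ 5 with G[0,1] p2, and ¬p3 at every k in [5,j-1].
  j=5: rhs fails.
  j=6: rhs fails.
  j=7: rhs fails.
  j=8: rhs fails.
  j=9: rhs holds; lhs holds on [5,8]. k = 4.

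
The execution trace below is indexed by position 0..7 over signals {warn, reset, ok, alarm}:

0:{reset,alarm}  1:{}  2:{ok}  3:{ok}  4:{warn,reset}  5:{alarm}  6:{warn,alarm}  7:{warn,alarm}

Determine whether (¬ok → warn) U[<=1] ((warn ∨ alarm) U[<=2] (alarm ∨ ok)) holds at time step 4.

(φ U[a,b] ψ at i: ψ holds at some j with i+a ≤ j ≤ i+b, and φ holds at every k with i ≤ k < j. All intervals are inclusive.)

Need some j in [4,5] with ((warn ∨ alarm) U[<=2] (alarm ∨ ok)), and (¬ok → warn) at every k in [4,j-1].
  j=4: ((warn ∨ alarm) U[<=2] (alarm ∨ ok)) holds; no prefix to check → satisfied.

Yes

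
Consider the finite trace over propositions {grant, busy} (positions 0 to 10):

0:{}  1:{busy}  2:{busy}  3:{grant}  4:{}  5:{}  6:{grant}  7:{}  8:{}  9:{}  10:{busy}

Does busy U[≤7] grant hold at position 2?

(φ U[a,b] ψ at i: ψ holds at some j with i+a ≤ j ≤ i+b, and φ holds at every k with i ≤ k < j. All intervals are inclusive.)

Need some j in [2,9] with grant, and busy at every k in [2,j-1].
  j=2: grant false.
  j=3: grant holds; busy holds at every k in [2,2] → satisfied.

Yes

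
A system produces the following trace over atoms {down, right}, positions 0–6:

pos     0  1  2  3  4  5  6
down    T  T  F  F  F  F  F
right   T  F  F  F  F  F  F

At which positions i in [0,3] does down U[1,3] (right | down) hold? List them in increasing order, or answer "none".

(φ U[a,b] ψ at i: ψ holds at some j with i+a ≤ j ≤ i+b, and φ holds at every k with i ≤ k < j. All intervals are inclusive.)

0

Evaluate at each i in [0,3]:
  i=0: ✓ (rhs at j=1; lhs holds on [0,0])
  i=1: ✗ (no rhs in [2,4])
  i=2: ✗ (no rhs in [3,5])
  i=3: ✗ (no rhs in [4,6])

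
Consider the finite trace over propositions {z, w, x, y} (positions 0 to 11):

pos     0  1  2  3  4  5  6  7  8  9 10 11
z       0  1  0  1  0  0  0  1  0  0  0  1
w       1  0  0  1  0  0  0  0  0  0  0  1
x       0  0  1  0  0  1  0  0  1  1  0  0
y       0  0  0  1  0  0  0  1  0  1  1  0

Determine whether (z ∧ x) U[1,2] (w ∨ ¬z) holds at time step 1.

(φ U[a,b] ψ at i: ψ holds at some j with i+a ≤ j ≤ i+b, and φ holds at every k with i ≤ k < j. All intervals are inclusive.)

Need some j in [2,3] with (w ∨ ¬z), and (z ∧ x) at every k in [1,j-1].
  j=2: (w ∨ ¬z) holds, but (z ∧ x) fails at k=1 → not this j.
  j=3: (w ∨ ¬z) holds, but (z ∧ x) fails at k=1 → not this j.
No j in the window works → until fails.

No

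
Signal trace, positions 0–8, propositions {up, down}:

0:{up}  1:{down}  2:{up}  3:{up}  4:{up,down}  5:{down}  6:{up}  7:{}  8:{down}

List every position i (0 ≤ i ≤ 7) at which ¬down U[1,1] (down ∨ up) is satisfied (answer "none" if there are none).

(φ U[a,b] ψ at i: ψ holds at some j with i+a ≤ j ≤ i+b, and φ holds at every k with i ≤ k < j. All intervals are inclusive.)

Evaluate at each i in [0,7]:
  i=0: ✓ (rhs at j=1; lhs holds on [0,0])
  i=1: ✗ (lhs fails at k=1 before rhs at j=2)
  i=2: ✓ (rhs at j=3; lhs holds on [2,2])
  i=3: ✓ (rhs at j=4; lhs holds on [3,3])
  i=4: ✗ (lhs fails at k=4 before rhs at j=5)
  i=5: ✗ (lhs fails at k=5 before rhs at j=6)
  i=6: ✗ (no rhs in [7,7])
  i=7: ✓ (rhs at j=8; lhs holds on [7,7])

0, 2, 3, 7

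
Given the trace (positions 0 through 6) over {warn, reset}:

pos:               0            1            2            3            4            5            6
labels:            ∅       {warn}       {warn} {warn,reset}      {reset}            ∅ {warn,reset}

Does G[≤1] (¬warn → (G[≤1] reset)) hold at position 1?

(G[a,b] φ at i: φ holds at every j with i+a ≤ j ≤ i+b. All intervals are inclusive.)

Check (¬warn → (G[≤1] reset)) at every j in [1,2]:
  j=1: antecedent false → ✓
  j=2: antecedent false → ✓
All positions satisfy it → formula holds.

Yes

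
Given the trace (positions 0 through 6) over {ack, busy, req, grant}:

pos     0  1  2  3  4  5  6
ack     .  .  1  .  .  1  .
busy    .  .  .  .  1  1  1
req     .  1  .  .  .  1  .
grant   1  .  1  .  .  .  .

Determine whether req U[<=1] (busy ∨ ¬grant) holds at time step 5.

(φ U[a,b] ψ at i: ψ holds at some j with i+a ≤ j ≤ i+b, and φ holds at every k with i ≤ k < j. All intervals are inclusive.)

Need some j in [5,6] with (busy ∨ ¬grant), and req at every k in [5,j-1].
  j=5: (busy ∨ ¬grant) holds; no prefix to check → satisfied.

True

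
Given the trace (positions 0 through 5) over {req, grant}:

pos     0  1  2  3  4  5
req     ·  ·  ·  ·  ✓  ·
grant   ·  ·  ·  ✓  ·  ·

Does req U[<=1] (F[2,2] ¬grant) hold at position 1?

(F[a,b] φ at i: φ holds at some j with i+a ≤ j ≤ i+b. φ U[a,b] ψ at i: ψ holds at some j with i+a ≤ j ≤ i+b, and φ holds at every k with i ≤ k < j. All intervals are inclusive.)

False

Need some j in [1,2] with F[2,2] ¬grant, and req at every k in [1,j-1].
  j=1: F[2,2] ¬grant — fails (none in [3,3]).
  j=2: F[2,2] ¬grant holds, but req fails at k=1 → not this j.
No j in the window works → until fails.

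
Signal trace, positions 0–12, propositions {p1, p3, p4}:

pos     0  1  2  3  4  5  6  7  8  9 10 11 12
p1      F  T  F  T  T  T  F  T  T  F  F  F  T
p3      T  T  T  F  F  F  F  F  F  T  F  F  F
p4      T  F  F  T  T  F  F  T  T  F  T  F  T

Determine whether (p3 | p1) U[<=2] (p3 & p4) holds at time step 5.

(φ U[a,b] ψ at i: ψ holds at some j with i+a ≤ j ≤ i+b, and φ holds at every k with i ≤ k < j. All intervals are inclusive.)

Need some j in [5,7] with (p3 & p4), and (p3 | p1) at every k in [5,j-1].
  j=5: (p3 & p4) false.
  j=6: (p3 & p4) false.
  j=7: (p3 & p4) false.
No j in the window works → until fails.

Does not hold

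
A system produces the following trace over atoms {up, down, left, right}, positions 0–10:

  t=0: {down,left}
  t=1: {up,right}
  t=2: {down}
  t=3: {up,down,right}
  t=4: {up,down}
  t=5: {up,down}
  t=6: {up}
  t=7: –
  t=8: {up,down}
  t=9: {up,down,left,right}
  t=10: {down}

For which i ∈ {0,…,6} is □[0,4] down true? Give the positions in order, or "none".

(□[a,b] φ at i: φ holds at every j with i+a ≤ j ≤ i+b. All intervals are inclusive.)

Evaluate at each i in [0,6]:
  i=0: ✗ (fails at j=1)
  i=1: ✗ (fails at j=1)
  i=2: ✗ (fails at j=6)
  i=3: ✗ (fails at j=6)
  i=4: ✗ (fails at j=6)
  i=5: ✗ (fails at j=6)
  i=6: ✗ (fails at j=6)

none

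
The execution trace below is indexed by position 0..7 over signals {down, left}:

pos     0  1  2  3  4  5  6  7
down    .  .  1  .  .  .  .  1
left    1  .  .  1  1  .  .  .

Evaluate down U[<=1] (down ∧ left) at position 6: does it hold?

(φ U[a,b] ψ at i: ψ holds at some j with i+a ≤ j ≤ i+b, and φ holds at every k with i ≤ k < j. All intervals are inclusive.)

Does not hold

Need some j in [6,7] with (down ∧ left), and down at every k in [6,j-1].
  j=6: (down ∧ left) false.
  j=7: (down ∧ left) false.
No j in the window works → until fails.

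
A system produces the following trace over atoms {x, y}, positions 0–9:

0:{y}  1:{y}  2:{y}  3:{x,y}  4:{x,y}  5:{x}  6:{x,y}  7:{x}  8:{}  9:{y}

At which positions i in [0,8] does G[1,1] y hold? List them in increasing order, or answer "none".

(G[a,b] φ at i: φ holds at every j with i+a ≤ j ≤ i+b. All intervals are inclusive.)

0, 1, 2, 3, 5, 8

Evaluate at each i in [0,8]:
  i=0: ✓ (all of [1,1])
  i=1: ✓ (all of [2,2])
  i=2: ✓ (all of [3,3])
  i=3: ✓ (all of [4,4])
  i=4: ✗ (fails at j=5)
  i=5: ✓ (all of [6,6])
  i=6: ✗ (fails at j=7)
  i=7: ✗ (fails at j=8)
  i=8: ✓ (all of [9,9])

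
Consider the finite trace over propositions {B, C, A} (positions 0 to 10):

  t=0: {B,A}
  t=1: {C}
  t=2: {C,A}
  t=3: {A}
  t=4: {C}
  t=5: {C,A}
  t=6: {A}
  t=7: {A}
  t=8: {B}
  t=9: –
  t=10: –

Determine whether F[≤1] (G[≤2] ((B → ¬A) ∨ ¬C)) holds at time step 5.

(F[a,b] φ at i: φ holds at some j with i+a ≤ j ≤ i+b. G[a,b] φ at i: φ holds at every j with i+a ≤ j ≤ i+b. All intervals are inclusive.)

True

Check G[≤2] ((B → ¬A) ∨ ¬C) at each j in [5,6]:
  j=5: holds on [5,7]
  j=6: holds on [6,8]
Found at j=5 → formula holds.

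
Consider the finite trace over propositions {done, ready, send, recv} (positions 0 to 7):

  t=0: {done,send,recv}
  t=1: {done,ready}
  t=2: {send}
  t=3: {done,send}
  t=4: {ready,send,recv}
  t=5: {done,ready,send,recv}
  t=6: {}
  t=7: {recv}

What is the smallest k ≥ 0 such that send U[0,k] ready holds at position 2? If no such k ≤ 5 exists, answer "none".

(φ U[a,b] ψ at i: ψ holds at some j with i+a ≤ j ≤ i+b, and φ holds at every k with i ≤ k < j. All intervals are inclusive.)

2

Need earliest j ≥ 2 with ready, and send at every k in [2,j-1].
  j=2: rhs fails.
  j=3: rhs fails.
  j=4: rhs holds; lhs holds on [2,3]. k = 2.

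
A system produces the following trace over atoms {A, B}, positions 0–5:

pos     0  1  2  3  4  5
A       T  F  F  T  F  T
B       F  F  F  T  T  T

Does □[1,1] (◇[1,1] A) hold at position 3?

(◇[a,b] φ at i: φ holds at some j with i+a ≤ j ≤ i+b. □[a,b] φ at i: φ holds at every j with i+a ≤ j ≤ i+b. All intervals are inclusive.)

Yes

Check ◇[1,1] A at every j in [4,4]:
  j=4: holds (witness at 5)
All positions satisfy it → formula holds.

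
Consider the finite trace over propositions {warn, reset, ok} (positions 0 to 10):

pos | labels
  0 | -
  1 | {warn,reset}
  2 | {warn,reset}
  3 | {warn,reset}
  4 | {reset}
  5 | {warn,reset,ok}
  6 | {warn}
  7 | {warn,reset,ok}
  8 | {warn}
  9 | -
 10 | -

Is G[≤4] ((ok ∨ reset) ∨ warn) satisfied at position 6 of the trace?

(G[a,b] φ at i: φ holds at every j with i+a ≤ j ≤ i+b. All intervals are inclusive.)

Check ((ok ∨ reset) ∨ warn) at every j in [6,10]:
  j=6: true
  j=7: true
  j=8: true
  j=9: false
  j=10: false
Fails at j=9 → formula fails.

No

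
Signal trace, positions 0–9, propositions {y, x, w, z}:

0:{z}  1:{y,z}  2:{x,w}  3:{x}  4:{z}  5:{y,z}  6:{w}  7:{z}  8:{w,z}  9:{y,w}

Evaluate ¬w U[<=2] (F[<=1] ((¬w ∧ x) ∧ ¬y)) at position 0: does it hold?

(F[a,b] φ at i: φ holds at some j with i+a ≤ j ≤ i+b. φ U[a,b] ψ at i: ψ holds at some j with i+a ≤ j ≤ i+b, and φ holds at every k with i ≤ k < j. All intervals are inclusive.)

True

Need some j in [0,2] with F[<=1] ((¬w ∧ x) ∧ ¬y), and ¬w at every k in [0,j-1].
  j=0: F[<=1] ((¬w ∧ x) ∧ ¬y) — fails (none in [0,1]).
  j=1: F[<=1] ((¬w ∧ x) ∧ ¬y) — fails (none in [1,2]).
  j=2: F[<=1] ((¬w ∧ x) ∧ ¬y) holds; ¬w holds at every k in [0,1] → satisfied.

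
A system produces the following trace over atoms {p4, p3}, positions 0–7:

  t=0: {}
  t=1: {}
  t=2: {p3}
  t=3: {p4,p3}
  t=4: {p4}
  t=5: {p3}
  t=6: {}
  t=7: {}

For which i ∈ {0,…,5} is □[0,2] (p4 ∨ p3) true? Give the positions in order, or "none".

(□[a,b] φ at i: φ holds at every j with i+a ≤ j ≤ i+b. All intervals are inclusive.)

2, 3

Evaluate at each i in [0,5]:
  i=0: ✗ (fails at j=0)
  i=1: ✗ (fails at j=1)
  i=2: ✓ (all of [2,4])
  i=3: ✓ (all of [3,5])
  i=4: ✗ (fails at j=6)
  i=5: ✗ (fails at j=6)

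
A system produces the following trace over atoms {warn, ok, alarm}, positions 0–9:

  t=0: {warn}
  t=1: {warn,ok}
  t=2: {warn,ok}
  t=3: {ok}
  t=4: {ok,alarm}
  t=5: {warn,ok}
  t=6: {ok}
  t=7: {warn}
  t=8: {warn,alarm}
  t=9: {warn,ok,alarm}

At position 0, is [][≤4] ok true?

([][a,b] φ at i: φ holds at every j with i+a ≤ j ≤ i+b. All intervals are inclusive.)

Check ok at every j in [0,4]:
  j=0: false
  j=1: true
  j=2: true
  j=3: true
  j=4: true
Fails at j=0 → formula fails.

No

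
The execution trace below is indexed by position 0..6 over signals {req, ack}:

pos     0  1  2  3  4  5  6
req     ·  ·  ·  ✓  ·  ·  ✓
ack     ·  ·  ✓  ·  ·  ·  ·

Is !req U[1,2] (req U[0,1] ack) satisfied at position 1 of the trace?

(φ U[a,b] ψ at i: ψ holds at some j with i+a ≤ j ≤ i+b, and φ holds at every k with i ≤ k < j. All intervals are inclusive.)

Need some j in [2,3] with (req U[0,1] ack), and !req at every k in [1,j-1].
  j=2: (req U[0,1] ack) holds; !req holds at every k in [1,1] → satisfied.

Holds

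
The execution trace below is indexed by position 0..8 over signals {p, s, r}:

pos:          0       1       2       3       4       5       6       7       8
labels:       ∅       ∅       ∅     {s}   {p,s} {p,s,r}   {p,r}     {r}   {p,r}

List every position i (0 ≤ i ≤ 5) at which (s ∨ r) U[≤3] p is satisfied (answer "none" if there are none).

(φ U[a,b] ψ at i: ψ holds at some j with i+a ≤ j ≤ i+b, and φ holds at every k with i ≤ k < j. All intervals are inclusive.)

Evaluate at each i in [0,5]:
  i=0: ✗ (no rhs in [0,3])
  i=1: ✗ (lhs fails at k=1 before rhs at j=4)
  i=2: ✗ (lhs fails at k=2 before rhs at j=4)
  i=3: ✓ (rhs at j=4; lhs holds on [3,3])
  i=4: ✓ (rhs at j=4)
  i=5: ✓ (rhs at j=5)

3, 4, 5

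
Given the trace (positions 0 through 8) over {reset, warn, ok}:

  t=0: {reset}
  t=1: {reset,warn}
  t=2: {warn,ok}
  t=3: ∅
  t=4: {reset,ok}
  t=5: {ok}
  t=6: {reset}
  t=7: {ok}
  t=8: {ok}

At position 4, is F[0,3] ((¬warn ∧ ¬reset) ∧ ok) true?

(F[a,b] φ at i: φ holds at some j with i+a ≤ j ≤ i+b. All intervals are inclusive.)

Check ((¬warn ∧ ¬reset) ∧ ok) at each j in [4,7]:
  j=4: false
  j=5: true
  j=6: false
  j=7: true
Found at j=5 → formula holds.

Holds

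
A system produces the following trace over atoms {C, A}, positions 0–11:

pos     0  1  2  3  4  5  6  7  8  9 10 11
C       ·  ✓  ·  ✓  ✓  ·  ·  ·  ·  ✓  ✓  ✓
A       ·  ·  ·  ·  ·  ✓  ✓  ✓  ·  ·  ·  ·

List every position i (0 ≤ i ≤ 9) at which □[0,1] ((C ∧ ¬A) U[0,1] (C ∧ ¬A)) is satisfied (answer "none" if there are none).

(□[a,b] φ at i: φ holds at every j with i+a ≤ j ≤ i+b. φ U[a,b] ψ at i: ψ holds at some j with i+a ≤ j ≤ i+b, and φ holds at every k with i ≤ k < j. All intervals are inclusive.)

3, 9

Evaluate at each i in [0,9]:
  i=0: ✗ (fails at j=0)
  i=1: ✗ (fails at j=2)
  i=2: ✗ (fails at j=2)
  i=3: ✓ (all of [3,4])
  i=4: ✗ (fails at j=5)
  i=5: ✗ (fails at j=5)
  i=6: ✗ (fails at j=6)
  i=7: ✗ (fails at j=7)
  i=8: ✗ (fails at j=8)
  i=9: ✓ (all of [9,10])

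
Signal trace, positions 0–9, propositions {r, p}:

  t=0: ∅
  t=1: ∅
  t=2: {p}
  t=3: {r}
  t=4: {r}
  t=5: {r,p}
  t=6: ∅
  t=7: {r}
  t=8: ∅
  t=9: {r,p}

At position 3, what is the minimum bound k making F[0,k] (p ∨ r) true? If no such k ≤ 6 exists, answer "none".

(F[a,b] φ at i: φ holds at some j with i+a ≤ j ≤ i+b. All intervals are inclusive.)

Scan j = 3,4,… for (p ∨ r):
  j=3: holds
First hit at j=3, so smallest k = 3-3 = 0.

0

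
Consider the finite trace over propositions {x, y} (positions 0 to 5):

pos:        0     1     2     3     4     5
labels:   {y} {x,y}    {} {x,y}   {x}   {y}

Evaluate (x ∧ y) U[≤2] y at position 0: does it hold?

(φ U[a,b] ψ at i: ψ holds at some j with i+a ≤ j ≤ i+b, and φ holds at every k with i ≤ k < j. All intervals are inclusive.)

Need some j in [0,2] with y, and (x ∧ y) at every k in [0,j-1].
  j=0: y holds; no prefix to check → satisfied.

Yes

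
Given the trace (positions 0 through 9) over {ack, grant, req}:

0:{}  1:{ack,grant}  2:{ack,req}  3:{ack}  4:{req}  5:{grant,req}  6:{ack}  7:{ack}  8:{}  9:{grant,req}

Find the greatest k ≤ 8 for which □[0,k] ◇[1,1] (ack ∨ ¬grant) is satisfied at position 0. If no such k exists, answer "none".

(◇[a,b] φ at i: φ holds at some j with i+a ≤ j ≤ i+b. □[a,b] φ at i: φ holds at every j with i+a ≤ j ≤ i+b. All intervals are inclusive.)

3

◇[1,1] (ack ∨ ¬grant) must hold from j=0 onward; find where it first fails.
  j=0: holds
  j=1: holds
  j=2: holds
  j=3: holds
  j=4: fails
Holds on [0,3], so largest k = 3.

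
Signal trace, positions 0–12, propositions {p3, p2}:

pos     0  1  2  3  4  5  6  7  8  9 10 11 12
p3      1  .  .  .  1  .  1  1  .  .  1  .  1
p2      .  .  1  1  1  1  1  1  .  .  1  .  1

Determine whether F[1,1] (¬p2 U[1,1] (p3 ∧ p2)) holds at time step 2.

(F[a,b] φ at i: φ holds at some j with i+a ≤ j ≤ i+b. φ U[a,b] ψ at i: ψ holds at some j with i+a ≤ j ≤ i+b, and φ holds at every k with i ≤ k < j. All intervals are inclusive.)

False

Check (¬p2 U[1,1] (p3 ∧ p2)) at each j in [3,3]:
  j=3: fails
No position in the window satisfies it → formula fails.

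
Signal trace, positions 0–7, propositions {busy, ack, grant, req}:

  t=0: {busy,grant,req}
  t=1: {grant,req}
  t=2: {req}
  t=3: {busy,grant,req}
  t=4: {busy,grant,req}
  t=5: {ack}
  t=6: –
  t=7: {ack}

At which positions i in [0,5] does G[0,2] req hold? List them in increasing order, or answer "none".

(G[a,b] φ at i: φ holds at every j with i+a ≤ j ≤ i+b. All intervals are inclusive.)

0, 1, 2

Evaluate at each i in [0,5]:
  i=0: ✓ (all of [0,2])
  i=1: ✓ (all of [1,3])
  i=2: ✓ (all of [2,4])
  i=3: ✗ (fails at j=5)
  i=4: ✗ (fails at j=5)
  i=5: ✗ (fails at j=5)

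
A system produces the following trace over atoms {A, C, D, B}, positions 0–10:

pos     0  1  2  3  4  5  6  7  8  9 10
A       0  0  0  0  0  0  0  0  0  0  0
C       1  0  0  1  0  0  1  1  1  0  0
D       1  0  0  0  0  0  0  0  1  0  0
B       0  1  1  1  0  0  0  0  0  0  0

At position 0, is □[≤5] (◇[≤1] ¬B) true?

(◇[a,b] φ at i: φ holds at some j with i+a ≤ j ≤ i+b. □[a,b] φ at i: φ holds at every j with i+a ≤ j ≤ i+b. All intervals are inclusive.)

False

Check ◇[≤1] ¬B at every j in [0,5]:
  j=0: holds (witness at 0)
  j=1: fails (none in [1,2])
  j=2: fails (none in [2,3])
  j=3: holds (witness at 4)
  j=4: holds (witness at 4)
  j=5: holds (witness at 5)
Fails at j=1 → formula fails.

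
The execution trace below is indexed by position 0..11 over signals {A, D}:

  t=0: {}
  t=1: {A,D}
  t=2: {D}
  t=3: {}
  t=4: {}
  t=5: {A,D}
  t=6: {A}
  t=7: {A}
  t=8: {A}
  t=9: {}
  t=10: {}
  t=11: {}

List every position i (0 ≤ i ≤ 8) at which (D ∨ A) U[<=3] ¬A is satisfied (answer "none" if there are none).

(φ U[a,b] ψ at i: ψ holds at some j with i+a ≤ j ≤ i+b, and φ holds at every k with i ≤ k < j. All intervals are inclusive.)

Evaluate at each i in [0,8]:
  i=0: ✓ (rhs at j=0)
  i=1: ✓ (rhs at j=2; lhs holds on [1,1])
  i=2: ✓ (rhs at j=2)
  i=3: ✓ (rhs at j=3)
  i=4: ✓ (rhs at j=4)
  i=5: ✗ (no rhs in [5,8])
  i=6: ✓ (rhs at j=9; lhs holds on [6,8])
  i=7: ✓ (rhs at j=9; lhs holds on [7,8])
  i=8: ✓ (rhs at j=9; lhs holds on [8,8])

0, 1, 2, 3, 4, 6, 7, 8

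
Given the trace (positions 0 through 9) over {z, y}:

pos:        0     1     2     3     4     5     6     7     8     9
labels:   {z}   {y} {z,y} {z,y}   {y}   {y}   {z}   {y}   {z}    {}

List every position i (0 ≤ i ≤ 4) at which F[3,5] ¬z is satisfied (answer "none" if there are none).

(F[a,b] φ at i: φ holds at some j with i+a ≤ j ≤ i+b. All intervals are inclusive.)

0, 1, 2, 3, 4

Evaluate at each i in [0,4]:
  i=0: ✓ (witness j=4)
  i=1: ✓ (witness j=4)
  i=2: ✓ (witness j=5)
  i=3: ✓ (witness j=7)
  i=4: ✓ (witness j=7)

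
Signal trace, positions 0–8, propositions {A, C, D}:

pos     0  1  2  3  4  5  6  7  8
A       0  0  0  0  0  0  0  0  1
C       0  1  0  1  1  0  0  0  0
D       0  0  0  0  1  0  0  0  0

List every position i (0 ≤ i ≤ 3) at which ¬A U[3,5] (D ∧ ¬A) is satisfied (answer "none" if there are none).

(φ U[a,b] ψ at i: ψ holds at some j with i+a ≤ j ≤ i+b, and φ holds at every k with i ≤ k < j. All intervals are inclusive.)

0, 1

Evaluate at each i in [0,3]:
  i=0: ✓ (rhs at j=4; lhs holds on [0,3])
  i=1: ✓ (rhs at j=4; lhs holds on [1,3])
  i=2: ✗ (no rhs in [5,7])
  i=3: ✗ (no rhs in [6,8])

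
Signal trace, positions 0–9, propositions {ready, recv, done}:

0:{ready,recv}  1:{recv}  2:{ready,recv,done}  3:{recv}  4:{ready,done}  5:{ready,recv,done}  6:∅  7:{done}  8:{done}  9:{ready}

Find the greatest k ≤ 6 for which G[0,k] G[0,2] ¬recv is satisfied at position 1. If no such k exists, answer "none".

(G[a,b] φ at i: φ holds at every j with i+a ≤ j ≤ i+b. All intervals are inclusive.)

G[0,2] ¬recv must hold from j=1 onward; find where it first fails.
  j=1: fails → no k works.

none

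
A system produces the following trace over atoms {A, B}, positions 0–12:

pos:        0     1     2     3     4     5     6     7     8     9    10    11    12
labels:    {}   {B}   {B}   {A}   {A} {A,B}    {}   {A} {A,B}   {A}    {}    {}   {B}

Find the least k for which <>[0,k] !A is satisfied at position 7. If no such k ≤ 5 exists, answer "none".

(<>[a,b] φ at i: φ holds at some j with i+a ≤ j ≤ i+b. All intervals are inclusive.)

3

Scan j = 7,8,… for !A:
  j=7: fails
  j=8: fails
  j=9: fails
  j=10: holds
First hit at j=10, so smallest k = 10-7 = 3.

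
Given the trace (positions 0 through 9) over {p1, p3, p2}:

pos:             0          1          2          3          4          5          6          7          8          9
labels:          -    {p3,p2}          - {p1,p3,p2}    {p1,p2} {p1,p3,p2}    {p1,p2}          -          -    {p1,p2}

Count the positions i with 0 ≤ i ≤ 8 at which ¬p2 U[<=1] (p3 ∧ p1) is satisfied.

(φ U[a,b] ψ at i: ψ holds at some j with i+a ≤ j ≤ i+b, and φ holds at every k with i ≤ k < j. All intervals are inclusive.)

Evaluate at each i in [0,8]:
  i=0: ✗ (no rhs in [0,1])
  i=1: ✗ (no rhs in [1,2])
  i=2: ✓ (rhs at j=3; lhs holds on [2,2])
  i=3: ✓ (rhs at j=3)
  i=4: ✗ (lhs fails at k=4 before rhs at j=5)
  i=5: ✓ (rhs at j=5)
  i=6: ✗ (no rhs in [6,7])
  i=7: ✗ (no rhs in [7,8])
  i=8: ✗ (no rhs in [8,9])
Positions where it holds: {2, 3, 5} → 3.

3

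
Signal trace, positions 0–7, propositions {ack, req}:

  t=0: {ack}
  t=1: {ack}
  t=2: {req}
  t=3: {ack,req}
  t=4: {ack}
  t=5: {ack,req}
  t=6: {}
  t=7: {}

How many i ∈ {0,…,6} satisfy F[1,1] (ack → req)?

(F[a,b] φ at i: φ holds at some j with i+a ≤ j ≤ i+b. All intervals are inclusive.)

5

Evaluate at each i in [0,6]:
  i=0: ✗ (none in [1,1])
  i=1: ✓ (witness j=2)
  i=2: ✓ (witness j=3)
  i=3: ✗ (none in [4,4])
  i=4: ✓ (witness j=5)
  i=5: ✓ (witness j=6)
  i=6: ✓ (witness j=7)
Positions where it holds: {1, 2, 4, 5, 6} → 5.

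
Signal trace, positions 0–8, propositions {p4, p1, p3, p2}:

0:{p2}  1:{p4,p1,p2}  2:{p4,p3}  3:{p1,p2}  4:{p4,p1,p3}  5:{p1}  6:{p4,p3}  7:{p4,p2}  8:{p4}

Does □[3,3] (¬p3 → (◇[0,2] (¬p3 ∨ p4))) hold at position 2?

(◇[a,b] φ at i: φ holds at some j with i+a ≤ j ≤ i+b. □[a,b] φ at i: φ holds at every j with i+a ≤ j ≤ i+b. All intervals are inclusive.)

Yes

Check (¬p3 → (◇[0,2] (¬p3 ∨ p4))) at every j in [5,5]:
  j=5: antecedent true; consequent holds (witness at 5) → ✓
All positions satisfy it → formula holds.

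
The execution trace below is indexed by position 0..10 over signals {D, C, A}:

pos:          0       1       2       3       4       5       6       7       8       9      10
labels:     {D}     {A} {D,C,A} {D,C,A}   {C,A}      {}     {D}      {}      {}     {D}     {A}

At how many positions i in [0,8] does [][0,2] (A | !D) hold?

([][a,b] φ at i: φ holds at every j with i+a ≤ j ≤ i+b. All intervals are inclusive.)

3

Evaluate at each i in [0,8]:
  i=0: ✗ (fails at j=0)
  i=1: ✓ (all of [1,3])
  i=2: ✓ (all of [2,4])
  i=3: ✓ (all of [3,5])
  i=4: ✗ (fails at j=6)
  i=5: ✗ (fails at j=6)
  i=6: ✗ (fails at j=6)
  i=7: ✗ (fails at j=9)
  i=8: ✗ (fails at j=9)
Positions where it holds: {1, 2, 3} → 3.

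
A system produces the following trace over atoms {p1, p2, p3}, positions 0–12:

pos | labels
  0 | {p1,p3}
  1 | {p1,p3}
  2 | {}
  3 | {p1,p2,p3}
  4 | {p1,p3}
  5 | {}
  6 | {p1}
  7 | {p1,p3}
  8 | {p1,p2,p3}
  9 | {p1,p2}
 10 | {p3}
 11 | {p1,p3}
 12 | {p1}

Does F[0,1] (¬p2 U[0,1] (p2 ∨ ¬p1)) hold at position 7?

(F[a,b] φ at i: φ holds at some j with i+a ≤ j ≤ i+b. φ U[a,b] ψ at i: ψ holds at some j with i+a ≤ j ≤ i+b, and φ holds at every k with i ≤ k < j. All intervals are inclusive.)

Yes

Check (¬p2 U[0,1] (p2 ∨ ¬p1)) at each j in [7,8]:
  j=7: holds
  j=8: holds
Found at j=7 → formula holds.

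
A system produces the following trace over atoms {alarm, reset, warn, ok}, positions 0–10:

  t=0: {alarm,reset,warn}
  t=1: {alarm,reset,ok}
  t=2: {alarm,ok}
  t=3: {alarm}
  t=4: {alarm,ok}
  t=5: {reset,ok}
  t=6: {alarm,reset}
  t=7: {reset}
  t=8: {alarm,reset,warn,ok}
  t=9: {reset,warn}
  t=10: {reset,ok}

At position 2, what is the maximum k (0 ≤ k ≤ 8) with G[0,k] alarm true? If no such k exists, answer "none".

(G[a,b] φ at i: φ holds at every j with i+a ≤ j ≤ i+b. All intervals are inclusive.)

2

alarm must hold from j=2 onward; find where it first fails.
  j=2: holds
  j=3: holds
  j=4: holds
  j=5: fails
Holds on [2,4], so largest k = 2.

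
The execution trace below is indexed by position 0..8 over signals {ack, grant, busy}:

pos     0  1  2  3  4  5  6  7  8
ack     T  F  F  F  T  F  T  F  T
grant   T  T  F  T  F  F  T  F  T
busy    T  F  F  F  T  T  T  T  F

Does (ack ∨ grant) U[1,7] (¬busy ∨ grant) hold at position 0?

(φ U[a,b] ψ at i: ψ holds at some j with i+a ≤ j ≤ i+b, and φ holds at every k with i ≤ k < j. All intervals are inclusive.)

Holds

Need some j in [1,7] with (¬busy ∨ grant), and (ack ∨ grant) at every k in [0,j-1].
  j=1: (¬busy ∨ grant) holds; (ack ∨ grant) holds at every k in [0,0] → satisfied.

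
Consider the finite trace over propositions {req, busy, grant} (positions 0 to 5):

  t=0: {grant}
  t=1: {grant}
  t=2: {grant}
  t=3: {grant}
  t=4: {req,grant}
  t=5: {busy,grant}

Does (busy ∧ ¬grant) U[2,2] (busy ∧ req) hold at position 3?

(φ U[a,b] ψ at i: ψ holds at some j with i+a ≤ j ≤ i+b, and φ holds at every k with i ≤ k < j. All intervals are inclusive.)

Does not hold

Need some j in [5,5] with (busy ∧ req), and (busy ∧ ¬grant) at every k in [3,j-1].
  j=5: (busy ∧ req) false.
No j in the window works → until fails.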